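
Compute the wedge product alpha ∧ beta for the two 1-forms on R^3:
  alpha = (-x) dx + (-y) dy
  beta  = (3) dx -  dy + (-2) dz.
alpha ∧ beta = (x + 3*y) dx ∧ dy + (2*x) dx ∧ dz + (2*y) dy ∧ dz

Distribute the wedge, using dx_i ∧ dx_j = -dx_j ∧ dx_i and dx_i ∧ dx_i = 0. For each pair (i, j) with i < j, the coefficient of dx_i ∧ dx_j in alpha ∧ beta is (alpha_i * beta_j - alpha_j * beta_i). Collecting: alpha ∧ beta = (x + 3*y) dx ∧ dy + (2*x) dx ∧ dz + (2*y) dy ∧ dz.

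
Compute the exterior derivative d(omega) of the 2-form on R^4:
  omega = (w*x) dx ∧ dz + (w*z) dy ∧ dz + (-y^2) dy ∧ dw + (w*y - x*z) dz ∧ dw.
d(omega) = (x - z) dx ∧ dz ∧ dw + (w + z) dy ∧ dz ∧ dw

For a 2-form omega = sum_{i<j} g_{ij} dx_i ∧ dx_j, the exterior derivative is
  d(omega) = sum_{i<j} d(g_{ij}) ∧ dx_i ∧ dx_j = sum_{i<j, k} (∂g_{ij}/∂x_k) dx_k ∧ dx_i ∧ dx_j.
Expand each term, using dx_k ∧ dx_i ∧ dx_j = sgn(permutation) dx_{(a)} ∧ dx_{(b)} ∧ dx_{(c)} with (a < b < c) sorted:
  d(w*x) includes (∂/∂w)(w*x) dw = (x) dw, which multiplied by dx ∧ dz gives (x) dx ∧ dz ∧ dw
  d(w*z) includes (∂/∂w)(w*z) dw = (z) dw, which multiplied by dy ∧ dz gives (z) dy ∧ dz ∧ dw
  d(w*y - x*z) includes (∂/∂x)(w*y - x*z) dx = (-z) dx, which multiplied by dz ∧ dw gives (-z) dx ∧ dz ∧ dw
  d(w*y - x*z) includes (∂/∂y)(w*y - x*z) dy = (w) dy, which multiplied by dz ∧ dw gives (w) dy ∧ dz ∧ dw
Collecting like 3-forms: d(omega) = (x - z) dx ∧ dz ∧ dw + (w + z) dy ∧ dz ∧ dw.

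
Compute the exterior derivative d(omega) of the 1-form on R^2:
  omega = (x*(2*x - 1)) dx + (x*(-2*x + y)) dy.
d(omega) = (-4*x + y) dx ∧ dy

For a 1-form omega = sum_i f_i dx_i, the exterior derivative is
  d(omega) = sum_{i < j} (∂f_j/∂x_i - ∂f_i/∂x_j) dx_i ∧ dx_j.
  coefficient of dx ∧ dy: ∂f_2/∂x - ∂f_1/∂y = ∂(x*(-2*x + y))/∂x - ∂(x*(2*x - 1))/∂y = -4*x + y
Assembling: d(omega) = (-4*x + y) dx ∧ dy.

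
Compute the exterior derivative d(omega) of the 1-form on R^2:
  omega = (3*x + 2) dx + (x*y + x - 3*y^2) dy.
d(omega) = (y + 1) dx ∧ dy

For a 1-form omega = sum_i f_i dx_i, the exterior derivative is
  d(omega) = sum_{i < j} (∂f_j/∂x_i - ∂f_i/∂x_j) dx_i ∧ dx_j.
  coefficient of dx ∧ dy: ∂f_2/∂x - ∂f_1/∂y = ∂(x*y + x - 3*y^2)/∂x - ∂(3*x + 2)/∂y = y + 1
Assembling: d(omega) = (y + 1) dx ∧ dy.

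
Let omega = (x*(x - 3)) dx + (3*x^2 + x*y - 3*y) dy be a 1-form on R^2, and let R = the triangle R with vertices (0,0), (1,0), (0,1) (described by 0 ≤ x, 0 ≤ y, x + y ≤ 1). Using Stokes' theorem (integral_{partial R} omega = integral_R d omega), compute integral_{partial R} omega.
integral_(partial R) omega = 7/6

Stokes: integral_partial_R omega = integral_R d omega with d omega = (∂Q/∂x - ∂P/∂y) dx ∧ dy.
  ∂Q/∂x = 6*x + y
  ∂P/∂y = 0
  integrand = ∂Q/∂x - ∂P/∂y = 6*x + y.
Integrating over R: integral_0^1 integral_0^{1-x} (6*x + y) dy dx = 7/6.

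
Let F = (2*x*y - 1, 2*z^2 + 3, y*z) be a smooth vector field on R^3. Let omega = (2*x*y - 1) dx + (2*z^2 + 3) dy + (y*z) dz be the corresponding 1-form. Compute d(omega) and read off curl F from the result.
d(omega) = (-3*z) dy ∧ dz + (0) dz ∧ dx + (-2*x) dx ∧ dy; curl F = (-3*z, 0, -2*x)

d omega = sum_{i<j} (∂f_j/∂x_i - ∂f_i/∂x_j) dx_i ∧ dx_j. Under the identification (dy ∧ dz, dz ∧ dx, dx ∧ dy) ↔ (e_x, e_y, e_z), the coefficients are exactly the components of curl F. Compute:
  ∂R/∂y - ∂Q/∂z = (z) - (4*z) = -3*z
  ∂P/∂z - ∂R/∂x = (0) - (0) = 0
  ∂Q/∂x - ∂P/∂y = (0) - (2*x) = -2*x.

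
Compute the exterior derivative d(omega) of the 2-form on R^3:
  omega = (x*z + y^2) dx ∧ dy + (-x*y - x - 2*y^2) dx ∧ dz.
d(omega) = (2*x + 4*y) dx ∧ dy ∧ dz

For a 2-form omega = sum_{i<j} g_{ij} dx_i ∧ dx_j, the exterior derivative is
  d(omega) = sum_{i<j} d(g_{ij}) ∧ dx_i ∧ dx_j = sum_{i<j, k} (∂g_{ij}/∂x_k) dx_k ∧ dx_i ∧ dx_j.
Expand each term, using dx_k ∧ dx_i ∧ dx_j = sgn(permutation) dx_{(a)} ∧ dx_{(b)} ∧ dx_{(c)} with (a < b < c) sorted:
  d(x*z + y^2) includes (∂/∂z)(x*z + y^2) dz = (x) dz, which multiplied by dx ∧ dy gives (x) dx ∧ dy ∧ dz
  d(-x*y - x - 2*y^2) includes (∂/∂y)(-x*y - x - 2*y^2) dy = (-x - 4*y) dy, which multiplied by dx ∧ dz gives (x + 4*y) dx ∧ dy ∧ dz
Collecting like 3-forms: d(omega) = (2*x + 4*y) dx ∧ dy ∧ dz.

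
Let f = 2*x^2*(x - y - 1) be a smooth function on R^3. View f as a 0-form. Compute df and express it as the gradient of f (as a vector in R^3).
df = (2*x*(3*x - 2*y - 2)) dx + (-2*x^2) dy + (0) dz; grad f = (2*x*(3*x - 2*y - 2), -2*x^2, 0)

For a 0-form f, d f = (∂f/∂x) dx + (∂f/∂y) dy + (∂f/∂z) dz. The components of the vector representation are exactly the entries of grad f in Cartesian coordinates:
  ∂f/∂x = 2*x*(3*x - 2*y - 2)
  ∂f/∂y = -2*x^2
  ∂f/∂z = 0.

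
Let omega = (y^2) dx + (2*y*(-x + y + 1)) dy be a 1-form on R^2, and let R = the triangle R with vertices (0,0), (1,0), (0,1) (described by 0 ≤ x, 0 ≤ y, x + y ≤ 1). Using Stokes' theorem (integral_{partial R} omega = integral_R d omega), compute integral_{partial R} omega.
integral_(partial R) omega = -2/3

Stokes: integral_partial_R omega = integral_R d omega with d omega = (∂Q/∂x - ∂P/∂y) dx ∧ dy.
  ∂Q/∂x = -2*y
  ∂P/∂y = 2*y
  integrand = ∂Q/∂x - ∂P/∂y = -4*y.
Integrating over R: integral_0^1 integral_0^{1-x} (-4*y) dy dx = -2/3.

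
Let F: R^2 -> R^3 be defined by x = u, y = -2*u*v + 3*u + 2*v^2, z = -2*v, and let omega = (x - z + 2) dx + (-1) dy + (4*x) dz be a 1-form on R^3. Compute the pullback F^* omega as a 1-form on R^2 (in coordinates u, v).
F^* omega = (u + 4*v - 1) du + (-6*u - 4*v) dv

Using F^*(f dg) = (f ∘ F) d(g ∘ F), substitute each coordinate x_i by F_i(u, v) in f_i, and replace dx_i by d F_i = (∂F_i/∂u) du + (∂F_i/∂v) dv.
  For the x component: f_1(F) = u + 2*v + 2; d F_1 = (1) du + (0) dv
  For the y component: f_2(F) = -1; d F_2 = (3 - 2*v) du + (-2*u + 4*v) dv
  For the z component: f_3(F) = 4*u; d F_3 = (0) du + (-2) dv
Combining and collecting du, dv coefficients:
  coeff of du: u + 4*v - 1
  coeff of dv: -6*u - 4*v
F^* omega = (u + 4*v - 1) du + (-6*u - 4*v) dv.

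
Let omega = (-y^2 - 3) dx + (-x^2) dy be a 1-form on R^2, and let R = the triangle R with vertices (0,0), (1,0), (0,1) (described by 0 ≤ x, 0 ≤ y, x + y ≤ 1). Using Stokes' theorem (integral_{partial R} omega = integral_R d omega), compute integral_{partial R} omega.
integral_(partial R) omega = 0

Stokes: integral_partial_R omega = integral_R d omega with d omega = (∂Q/∂x - ∂P/∂y) dx ∧ dy.
  ∂Q/∂x = -2*x
  ∂P/∂y = -2*y
  integrand = ∂Q/∂x - ∂P/∂y = -2*x + 2*y.
Integrating over R: integral_0^1 integral_0^{1-x} (-2*x + 2*y) dy dx = 0.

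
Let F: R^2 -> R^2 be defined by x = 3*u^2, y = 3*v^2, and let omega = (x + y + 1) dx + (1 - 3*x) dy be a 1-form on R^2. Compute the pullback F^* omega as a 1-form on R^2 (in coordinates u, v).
F^* omega = (6*u*(3*u^2 + 3*v^2 + 1)) du + (6*v*(1 - 9*u^2)) dv

Using F^*(f dg) = (f ∘ F) d(g ∘ F), substitute each coordinate x_i by F_i(u, v) in f_i, and replace dx_i by d F_i = (∂F_i/∂u) du + (∂F_i/∂v) dv.
  For the x component: f_1(F) = 3*u^2 + 3*v^2 + 1; d F_1 = (6*u) du + (0) dv
  For the y component: f_2(F) = 1 - 9*u^2; d F_2 = (0) du + (6*v) dv
Combining and collecting du, dv coefficients:
  coeff of du: 6*u*(3*u^2 + 3*v^2 + 1)
  coeff of dv: 6*v*(1 - 9*u^2)
F^* omega = (6*u*(3*u^2 + 3*v^2 + 1)) du + (6*v*(1 - 9*u^2)) dv.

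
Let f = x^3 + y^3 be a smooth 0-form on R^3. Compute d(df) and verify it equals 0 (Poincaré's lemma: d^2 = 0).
d(df) = 0

Step 1: df = sum_i (∂f/∂x_i) dx_i = (3*x^2) dx + (3*y^2) dy + (0) dz.
Step 2: Apply d again. Using the 1-form formula, the coefficient of dx ∧ dy in d(df) is ∂^2 f/∂x ∂y - ∂^2 f/∂y ∂x = (0) - (0) = 0 (equality of mixed partials for smooth f).
Similarly for dx ∧ dz and dy ∧ dz — all coefficients vanish. So d(df) = 0.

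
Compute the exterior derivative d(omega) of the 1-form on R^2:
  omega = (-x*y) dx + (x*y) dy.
d(omega) = (x + y) dx ∧ dy

For a 1-form omega = sum_i f_i dx_i, the exterior derivative is
  d(omega) = sum_{i < j} (∂f_j/∂x_i - ∂f_i/∂x_j) dx_i ∧ dx_j.
  coefficient of dx ∧ dy: ∂f_2/∂x - ∂f_1/∂y = ∂(x*y)/∂x - ∂(-x*y)/∂y = x + y
Assembling: d(omega) = (x + y) dx ∧ dy.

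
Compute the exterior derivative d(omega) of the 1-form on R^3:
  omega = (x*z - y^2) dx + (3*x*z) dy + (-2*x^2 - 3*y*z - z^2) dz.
d(omega) = (2*y + 3*z) dx ∧ dy + (-5*x) dx ∧ dz + (-3*x - 3*z) dy ∧ dz

For a 1-form omega = sum_i f_i dx_i, the exterior derivative is
  d(omega) = sum_{i < j} (∂f_j/∂x_i - ∂f_i/∂x_j) dx_i ∧ dx_j.
  coefficient of dx ∧ dy: ∂f_2/∂x - ∂f_1/∂y = ∂(3*x*z)/∂x - ∂(x*z - y^2)/∂y = 2*y + 3*z
  coefficient of dx ∧ dz: ∂f_3/∂x - ∂f_1/∂z = ∂(-2*x^2 - 3*y*z - z^2)/∂x - ∂(x*z - y^2)/∂z = -5*x
  coefficient of dy ∧ dz: ∂f_3/∂y - ∂f_2/∂z = ∂(-2*x^2 - 3*y*z - z^2)/∂y - ∂(3*x*z)/∂z = -3*x - 3*z
Assembling: d(omega) = (2*y + 3*z) dx ∧ dy + (-5*x) dx ∧ dz + (-3*x - 3*z) dy ∧ dz.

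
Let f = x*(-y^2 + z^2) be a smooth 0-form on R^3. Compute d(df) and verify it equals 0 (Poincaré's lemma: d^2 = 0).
d(df) = 0

Step 1: df = sum_i (∂f/∂x_i) dx_i = (-y^2 + z^2) dx + (-2*x*y) dy + (2*x*z) dz.
Step 2: Apply d again. Using the 1-form formula, the coefficient of dx ∧ dy in d(df) is ∂^2 f/∂x ∂y - ∂^2 f/∂y ∂x = (-2*y) - (-2*y) = 0 (equality of mixed partials for smooth f).
Similarly for dx ∧ dz and dy ∧ dz — all coefficients vanish. So d(df) = 0.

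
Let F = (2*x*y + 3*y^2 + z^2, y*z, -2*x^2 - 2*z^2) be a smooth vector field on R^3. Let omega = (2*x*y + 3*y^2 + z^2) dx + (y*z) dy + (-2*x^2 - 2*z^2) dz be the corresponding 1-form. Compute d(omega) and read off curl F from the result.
d(omega) = (-y) dy ∧ dz + (4*x + 2*z) dz ∧ dx + (-2*x - 6*y) dx ∧ dy; curl F = (-y, 4*x + 2*z, -2*x - 6*y)

d omega = sum_{i<j} (∂f_j/∂x_i - ∂f_i/∂x_j) dx_i ∧ dx_j. Under the identification (dy ∧ dz, dz ∧ dx, dx ∧ dy) ↔ (e_x, e_y, e_z), the coefficients are exactly the components of curl F. Compute:
  ∂R/∂y - ∂Q/∂z = (0) - (y) = -y
  ∂P/∂z - ∂R/∂x = (2*z) - (-4*x) = 4*x + 2*z
  ∂Q/∂x - ∂P/∂y = (0) - (2*x + 6*y) = -2*x - 6*y.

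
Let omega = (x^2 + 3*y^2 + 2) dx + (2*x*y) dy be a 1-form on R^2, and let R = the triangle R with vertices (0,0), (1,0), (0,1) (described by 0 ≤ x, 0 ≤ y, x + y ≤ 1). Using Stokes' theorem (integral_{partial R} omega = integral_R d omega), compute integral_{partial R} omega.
integral_(partial R) omega = -2/3

Stokes: integral_partial_R omega = integral_R d omega with d omega = (∂Q/∂x - ∂P/∂y) dx ∧ dy.
  ∂Q/∂x = 2*y
  ∂P/∂y = 6*y
  integrand = ∂Q/∂x - ∂P/∂y = -4*y.
Integrating over R: integral_0^1 integral_0^{1-x} (-4*y) dy dx = -2/3.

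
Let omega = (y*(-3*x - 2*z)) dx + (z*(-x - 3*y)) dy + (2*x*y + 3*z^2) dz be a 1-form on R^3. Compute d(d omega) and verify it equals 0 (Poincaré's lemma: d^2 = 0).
d(d omega) = 0

Step 1: d omega = sum_{i<j} (∂f_j/∂x_i - ∂f_i/∂x_j) dx_i ∧ dx_j:
  coeff of dx ∧ dy: 3*x + z
  coeff of dx ∧ dz: 4*y
  coeff of dy ∧ dz: 3*x + 3*y
Step 2: Apply d again to each 2-form coefficient. The only possible 3-form in R^3 is dx ∧ dy ∧ dz, with coefficient
  ∂(coeff of dy∧dz)/∂x - ∂(coeff of dx∧dz)/∂y + ∂(coeff of dx∧dy)/∂z
  = ∂/∂x (3*x + 3*y) - ∂/∂y (4*y) + ∂/∂z (3*x + z).
Each of these terms simplifies to sums of mixed partials that cancel in pairs. The result is 0 (by equality of mixed partials for smooth functions — Schwarz / Clairaut).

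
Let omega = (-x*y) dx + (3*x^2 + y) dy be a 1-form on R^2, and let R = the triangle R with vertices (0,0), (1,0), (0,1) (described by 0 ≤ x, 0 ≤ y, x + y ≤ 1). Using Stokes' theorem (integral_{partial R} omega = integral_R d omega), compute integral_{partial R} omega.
integral_(partial R) omega = 7/6

Stokes: integral_partial_R omega = integral_R d omega with d omega = (∂Q/∂x - ∂P/∂y) dx ∧ dy.
  ∂Q/∂x = 6*x
  ∂P/∂y = -x
  integrand = ∂Q/∂x - ∂P/∂y = 7*x.
Integrating over R: integral_0^1 integral_0^{1-x} (7*x) dy dx = 7/6.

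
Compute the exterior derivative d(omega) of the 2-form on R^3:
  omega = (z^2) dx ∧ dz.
d(omega) = 0

For a 2-form omega = sum_{i<j} g_{ij} dx_i ∧ dx_j, the exterior derivative is
  d(omega) = sum_{i<j} d(g_{ij}) ∧ dx_i ∧ dx_j = sum_{i<j, k} (∂g_{ij}/∂x_k) dx_k ∧ dx_i ∧ dx_j.
Expand each term, using dx_k ∧ dx_i ∧ dx_j = sgn(permutation) dx_{(a)} ∧ dx_{(b)} ∧ dx_{(c)} with (a < b < c) sorted:

Collecting like 3-forms: d(omega) = 0.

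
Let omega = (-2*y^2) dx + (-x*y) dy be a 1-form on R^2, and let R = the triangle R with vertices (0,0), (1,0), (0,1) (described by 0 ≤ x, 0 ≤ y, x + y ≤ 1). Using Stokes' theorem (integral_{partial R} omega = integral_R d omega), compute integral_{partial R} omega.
integral_(partial R) omega = 1/2

Stokes: integral_partial_R omega = integral_R d omega with d omega = (∂Q/∂x - ∂P/∂y) dx ∧ dy.
  ∂Q/∂x = -y
  ∂P/∂y = -4*y
  integrand = ∂Q/∂x - ∂P/∂y = 3*y.
Integrating over R: integral_0^1 integral_0^{1-x} (3*y) dy dx = 1/2.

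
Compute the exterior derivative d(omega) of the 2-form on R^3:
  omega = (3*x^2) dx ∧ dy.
d(omega) = 0

For a 2-form omega = sum_{i<j} g_{ij} dx_i ∧ dx_j, the exterior derivative is
  d(omega) = sum_{i<j} d(g_{ij}) ∧ dx_i ∧ dx_j = sum_{i<j, k} (∂g_{ij}/∂x_k) dx_k ∧ dx_i ∧ dx_j.
Expand each term, using dx_k ∧ dx_i ∧ dx_j = sgn(permutation) dx_{(a)} ∧ dx_{(b)} ∧ dx_{(c)} with (a < b < c) sorted:

Collecting like 3-forms: d(omega) = 0.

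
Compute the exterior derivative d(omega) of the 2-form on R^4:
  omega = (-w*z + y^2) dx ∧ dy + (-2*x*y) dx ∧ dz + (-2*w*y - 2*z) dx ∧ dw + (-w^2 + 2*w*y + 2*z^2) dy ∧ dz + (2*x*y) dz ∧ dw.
d(omega) = (-w + 2*x) dx ∧ dy ∧ dz + (2*w - z) dx ∧ dy ∧ dw + (2*y + 2) dx ∧ dz ∧ dw + (-2*w + 2*x + 2*y) dy ∧ dz ∧ dw

For a 2-form omega = sum_{i<j} g_{ij} dx_i ∧ dx_j, the exterior derivative is
  d(omega) = sum_{i<j} d(g_{ij}) ∧ dx_i ∧ dx_j = sum_{i<j, k} (∂g_{ij}/∂x_k) dx_k ∧ dx_i ∧ dx_j.
Expand each term, using dx_k ∧ dx_i ∧ dx_j = sgn(permutation) dx_{(a)} ∧ dx_{(b)} ∧ dx_{(c)} with (a < b < c) sorted:
  d(-w*z + y^2) includes (∂/∂z)(-w*z + y^2) dz = (-w) dz, which multiplied by dx ∧ dy gives (-w) dx ∧ dy ∧ dz
  d(-w*z + y^2) includes (∂/∂w)(-w*z + y^2) dw = (-z) dw, which multiplied by dx ∧ dy gives (-z) dx ∧ dy ∧ dw
  d(-2*x*y) includes (∂/∂y)(-2*x*y) dy = (-2*x) dy, which multiplied by dx ∧ dz gives (2*x) dx ∧ dy ∧ dz
  d(-2*w*y - 2*z) includes (∂/∂y)(-2*w*y - 2*z) dy = (-2*w) dy, which multiplied by dx ∧ dw gives (2*w) dx ∧ dy ∧ dw
  d(-2*w*y - 2*z) includes (∂/∂z)(-2*w*y - 2*z) dz = (-2) dz, which multiplied by dx ∧ dw gives (2) dx ∧ dz ∧ dw
  d(-w^2 + 2*w*y + 2*z^2) includes (∂/∂w)(-w^2 + 2*w*y + 2*z^2) dw = (-2*w + 2*y) dw, which multiplied by dy ∧ dz gives (-2*w + 2*y) dy ∧ dz ∧ dw
  d(2*x*y) includes (∂/∂x)(2*x*y) dx = (2*y) dx, which multiplied by dz ∧ dw gives (2*y) dx ∧ dz ∧ dw
  d(2*x*y) includes (∂/∂y)(2*x*y) dy = (2*x) dy, which multiplied by dz ∧ dw gives (2*x) dy ∧ dz ∧ dw
Collecting like 3-forms: d(omega) = (-w + 2*x) dx ∧ dy ∧ dz + (2*w - z) dx ∧ dy ∧ dw + (2*y + 2) dx ∧ dz ∧ dw + (-2*w + 2*x + 2*y) dy ∧ dz ∧ dw.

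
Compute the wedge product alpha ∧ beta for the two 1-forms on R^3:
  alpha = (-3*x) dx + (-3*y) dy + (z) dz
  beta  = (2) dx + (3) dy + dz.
alpha ∧ beta = (-9*x + 6*y) dx ∧ dy + (-3*x - 2*z) dx ∧ dz + (-3*y - 3*z) dy ∧ dz

Distribute the wedge, using dx_i ∧ dx_j = -dx_j ∧ dx_i and dx_i ∧ dx_i = 0. For each pair (i, j) with i < j, the coefficient of dx_i ∧ dx_j in alpha ∧ beta is (alpha_i * beta_j - alpha_j * beta_i). Collecting: alpha ∧ beta = (-9*x + 6*y) dx ∧ dy + (-3*x - 2*z) dx ∧ dz + (-3*y - 3*z) dy ∧ dz.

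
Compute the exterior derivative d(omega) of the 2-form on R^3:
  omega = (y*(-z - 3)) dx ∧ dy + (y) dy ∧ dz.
d(omega) = (-y) dx ∧ dy ∧ dz

For a 2-form omega = sum_{i<j} g_{ij} dx_i ∧ dx_j, the exterior derivative is
  d(omega) = sum_{i<j} d(g_{ij}) ∧ dx_i ∧ dx_j = sum_{i<j, k} (∂g_{ij}/∂x_k) dx_k ∧ dx_i ∧ dx_j.
Expand each term, using dx_k ∧ dx_i ∧ dx_j = sgn(permutation) dx_{(a)} ∧ dx_{(b)} ∧ dx_{(c)} with (a < b < c) sorted:
  d(y*(-z - 3)) includes (∂/∂z)(y*(-z - 3)) dz = (-y) dz, which multiplied by dx ∧ dy gives (-y) dx ∧ dy ∧ dz
Collecting like 3-forms: d(omega) = (-y) dx ∧ dy ∧ dz.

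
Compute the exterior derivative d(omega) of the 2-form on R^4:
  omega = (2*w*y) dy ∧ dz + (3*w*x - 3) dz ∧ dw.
d(omega) = (2*y) dy ∧ dz ∧ dw + (3*w) dx ∧ dz ∧ dw

For a 2-form omega = sum_{i<j} g_{ij} dx_i ∧ dx_j, the exterior derivative is
  d(omega) = sum_{i<j} d(g_{ij}) ∧ dx_i ∧ dx_j = sum_{i<j, k} (∂g_{ij}/∂x_k) dx_k ∧ dx_i ∧ dx_j.
Expand each term, using dx_k ∧ dx_i ∧ dx_j = sgn(permutation) dx_{(a)} ∧ dx_{(b)} ∧ dx_{(c)} with (a < b < c) sorted:
  d(2*w*y) includes (∂/∂w)(2*w*y) dw = (2*y) dw, which multiplied by dy ∧ dz gives (2*y) dy ∧ dz ∧ dw
  d(3*w*x - 3) includes (∂/∂x)(3*w*x - 3) dx = (3*w) dx, which multiplied by dz ∧ dw gives (3*w) dx ∧ dz ∧ dw
Collecting like 3-forms: d(omega) = (2*y) dy ∧ dz ∧ dw + (3*w) dx ∧ dz ∧ dw.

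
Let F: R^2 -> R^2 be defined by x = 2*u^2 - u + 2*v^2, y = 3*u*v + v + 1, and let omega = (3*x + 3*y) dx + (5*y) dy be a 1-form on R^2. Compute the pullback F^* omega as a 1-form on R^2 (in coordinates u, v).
F^* omega = (24*u^3 + 36*u^2*v - 18*u^2 + 69*u*v^2 + 3*u*v + 15*u + 9*v^2 + 12*v - 3) du + (69*u^2*v + 36*u*v^2 + 18*u*v + 15*u + 24*v^3 + 12*v^2 + 17*v + 5) dv

Using F^*(f dg) = (f ∘ F) d(g ∘ F), substitute each coordinate x_i by F_i(u, v) in f_i, and replace dx_i by d F_i = (∂F_i/∂u) du + (∂F_i/∂v) dv.
  For the x component: f_1(F) = 6*u^2 + 9*u*v - 3*u + 6*v^2 + 3*v + 3; d F_1 = (4*u - 1) du + (4*v) dv
  For the y component: f_2(F) = 15*u*v + 5*v + 5; d F_2 = (3*v) du + (3*u + 1) dv
Combining and collecting du, dv coefficients:
  coeff of du: 24*u^3 + 36*u^2*v - 18*u^2 + 69*u*v^2 + 3*u*v + 15*u + 9*v^2 + 12*v - 3
  coeff of dv: 69*u^2*v + 36*u*v^2 + 18*u*v + 15*u + 24*v^3 + 12*v^2 + 17*v + 5
F^* omega = (24*u^3 + 36*u^2*v - 18*u^2 + 69*u*v^2 + 3*u*v + 15*u + 9*v^2 + 12*v - 3) du + (69*u^2*v + 36*u*v^2 + 18*u*v + 15*u + 24*v^3 + 12*v^2 + 17*v + 5) dv.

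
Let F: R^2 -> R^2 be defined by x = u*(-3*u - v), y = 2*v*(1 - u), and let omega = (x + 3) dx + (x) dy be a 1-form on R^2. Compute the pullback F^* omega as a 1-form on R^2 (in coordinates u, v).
F^* omega = (18*u^3 + 15*u^2*v + 3*u*v^2 - 18*u - 3*v) du + (u*(9*u^2 + 3*u*v - 6*u - 2*v - 3)) dv

Using F^*(f dg) = (f ∘ F) d(g ∘ F), substitute each coordinate x_i by F_i(u, v) in f_i, and replace dx_i by d F_i = (∂F_i/∂u) du + (∂F_i/∂v) dv.
  For the x component: f_1(F) = -3*u^2 - u*v + 3; d F_1 = (-6*u - v) du + (-u) dv
  For the y component: f_2(F) = u*(-3*u - v); d F_2 = (-2*v) du + (2 - 2*u) dv
Combining and collecting du, dv coefficients:
  coeff of du: 18*u^3 + 15*u^2*v + 3*u*v^2 - 18*u - 3*v
  coeff of dv: u*(9*u^2 + 3*u*v - 6*u - 2*v - 3)
F^* omega = (18*u^3 + 15*u^2*v + 3*u*v^2 - 18*u - 3*v) du + (u*(9*u^2 + 3*u*v - 6*u - 2*v - 3)) dv.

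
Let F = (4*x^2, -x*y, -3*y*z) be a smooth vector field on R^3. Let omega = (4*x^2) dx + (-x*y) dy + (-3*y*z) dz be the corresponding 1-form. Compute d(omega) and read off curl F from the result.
d(omega) = (-3*z) dy ∧ dz + (0) dz ∧ dx + (-y) dx ∧ dy; curl F = (-3*z, 0, -y)

d omega = sum_{i<j} (∂f_j/∂x_i - ∂f_i/∂x_j) dx_i ∧ dx_j. Under the identification (dy ∧ dz, dz ∧ dx, dx ∧ dy) ↔ (e_x, e_y, e_z), the coefficients are exactly the components of curl F. Compute:
  ∂R/∂y - ∂Q/∂z = (-3*z) - (0) = -3*z
  ∂P/∂z - ∂R/∂x = (0) - (0) = 0
  ∂Q/∂x - ∂P/∂y = (-y) - (0) = -y.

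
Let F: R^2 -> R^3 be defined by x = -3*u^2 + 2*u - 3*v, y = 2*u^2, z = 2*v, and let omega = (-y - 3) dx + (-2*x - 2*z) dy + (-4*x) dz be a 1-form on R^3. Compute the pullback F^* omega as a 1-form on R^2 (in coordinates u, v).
F^* omega = (36*u^3 - 20*u^2 + 8*u*v + 18*u - 6) du + (30*u^2 - 16*u + 24*v + 9) dv

Using F^*(f dg) = (f ∘ F) d(g ∘ F), substitute each coordinate x_i by F_i(u, v) in f_i, and replace dx_i by d F_i = (∂F_i/∂u) du + (∂F_i/∂v) dv.
  For the x component: f_1(F) = -2*u^2 - 3; d F_1 = (2 - 6*u) du + (-3) dv
  For the y component: f_2(F) = 6*u^2 - 4*u + 2*v; d F_2 = (4*u) du + (0) dv
  For the z component: f_3(F) = 12*u^2 - 8*u + 12*v; d F_3 = (0) du + (2) dv
Combining and collecting du, dv coefficients:
  coeff of du: 36*u^3 - 20*u^2 + 8*u*v + 18*u - 6
  coeff of dv: 30*u^2 - 16*u + 24*v + 9
F^* omega = (36*u^3 - 20*u^2 + 8*u*v + 18*u - 6) du + (30*u^2 - 16*u + 24*v + 9) dv.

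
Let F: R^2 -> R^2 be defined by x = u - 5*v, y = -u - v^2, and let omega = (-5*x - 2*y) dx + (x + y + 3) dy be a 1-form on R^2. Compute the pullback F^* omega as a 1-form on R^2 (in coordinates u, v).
F^* omega = (-3*u + 3*v^2 + 30*v - 3) du + (15*u + 2*v^3 - 131*v) dv

Using F^*(f dg) = (f ∘ F) d(g ∘ F), substitute each coordinate x_i by F_i(u, v) in f_i, and replace dx_i by d F_i = (∂F_i/∂u) du + (∂F_i/∂v) dv.
  For the x component: f_1(F) = -3*u + 2*v^2 + 25*v; d F_1 = (1) du + (-5) dv
  For the y component: f_2(F) = -v^2 - 5*v + 3; d F_2 = (-1) du + (-2*v) dv
Combining and collecting du, dv coefficients:
  coeff of du: -3*u + 3*v^2 + 30*v - 3
  coeff of dv: 15*u + 2*v^3 - 131*v
F^* omega = (-3*u + 3*v^2 + 30*v - 3) du + (15*u + 2*v^3 - 131*v) dv.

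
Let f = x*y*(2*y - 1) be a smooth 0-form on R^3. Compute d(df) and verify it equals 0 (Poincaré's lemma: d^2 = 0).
d(df) = 0

Step 1: df = sum_i (∂f/∂x_i) dx_i = (y*(2*y - 1)) dx + (x*(4*y - 1)) dy + (0) dz.
Step 2: Apply d again. Using the 1-form formula, the coefficient of dx ∧ dy in d(df) is ∂^2 f/∂x ∂y - ∂^2 f/∂y ∂x = (4*y - 1) - (4*y - 1) = 0 (equality of mixed partials for smooth f).
Similarly for dx ∧ dz and dy ∧ dz — all coefficients vanish. So d(df) = 0.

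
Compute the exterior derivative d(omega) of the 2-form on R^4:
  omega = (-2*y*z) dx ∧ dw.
d(omega) = (2*z) dx ∧ dy ∧ dw + (2*y) dx ∧ dz ∧ dw

For a 2-form omega = sum_{i<j} g_{ij} dx_i ∧ dx_j, the exterior derivative is
  d(omega) = sum_{i<j} d(g_{ij}) ∧ dx_i ∧ dx_j = sum_{i<j, k} (∂g_{ij}/∂x_k) dx_k ∧ dx_i ∧ dx_j.
Expand each term, using dx_k ∧ dx_i ∧ dx_j = sgn(permutation) dx_{(a)} ∧ dx_{(b)} ∧ dx_{(c)} with (a < b < c) sorted:
  d(-2*y*z) includes (∂/∂y)(-2*y*z) dy = (-2*z) dy, which multiplied by dx ∧ dw gives (2*z) dx ∧ dy ∧ dw
  d(-2*y*z) includes (∂/∂z)(-2*y*z) dz = (-2*y) dz, which multiplied by dx ∧ dw gives (2*y) dx ∧ dz ∧ dw
Collecting like 3-forms: d(omega) = (2*z) dx ∧ dy ∧ dw + (2*y) dx ∧ dz ∧ dw.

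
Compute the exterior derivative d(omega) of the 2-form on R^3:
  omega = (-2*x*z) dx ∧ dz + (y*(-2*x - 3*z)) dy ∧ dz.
d(omega) = (-2*y) dx ∧ dy ∧ dz

For a 2-form omega = sum_{i<j} g_{ij} dx_i ∧ dx_j, the exterior derivative is
  d(omega) = sum_{i<j} d(g_{ij}) ∧ dx_i ∧ dx_j = sum_{i<j, k} (∂g_{ij}/∂x_k) dx_k ∧ dx_i ∧ dx_j.
Expand each term, using dx_k ∧ dx_i ∧ dx_j = sgn(permutation) dx_{(a)} ∧ dx_{(b)} ∧ dx_{(c)} with (a < b < c) sorted:
  d(y*(-2*x - 3*z)) includes (∂/∂x)(y*(-2*x - 3*z)) dx = (-2*y) dx, which multiplied by dy ∧ dz gives (-2*y) dx ∧ dy ∧ dz
Collecting like 3-forms: d(omega) = (-2*y) dx ∧ dy ∧ dz.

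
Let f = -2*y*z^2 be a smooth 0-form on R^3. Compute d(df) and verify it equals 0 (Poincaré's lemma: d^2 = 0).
d(df) = 0

Step 1: df = sum_i (∂f/∂x_i) dx_i = (0) dx + (-2*z^2) dy + (-4*y*z) dz.
Step 2: Apply d again. Using the 1-form formula, the coefficient of dx ∧ dy in d(df) is ∂^2 f/∂x ∂y - ∂^2 f/∂y ∂x = (0) - (0) = 0 (equality of mixed partials for smooth f).
Similarly for dx ∧ dz and dy ∧ dz — all coefficients vanish. So d(df) = 0.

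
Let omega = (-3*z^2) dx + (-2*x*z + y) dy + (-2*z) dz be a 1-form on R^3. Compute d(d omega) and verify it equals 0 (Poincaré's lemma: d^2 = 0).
d(d omega) = 0

Step 1: d omega = sum_{i<j} (∂f_j/∂x_i - ∂f_i/∂x_j) dx_i ∧ dx_j:
  coeff of dx ∧ dy: -2*z
  coeff of dx ∧ dz: 6*z
  coeff of dy ∧ dz: 2*x
Step 2: Apply d again to each 2-form coefficient. The only possible 3-form in R^3 is dx ∧ dy ∧ dz, with coefficient
  ∂(coeff of dy∧dz)/∂x - ∂(coeff of dx∧dz)/∂y + ∂(coeff of dx∧dy)/∂z
  = ∂/∂x (2*x) - ∂/∂y (6*z) + ∂/∂z (-2*z).
Each of these terms simplifies to sums of mixed partials that cancel in pairs. The result is 0 (by equality of mixed partials for smooth functions — Schwarz / Clairaut).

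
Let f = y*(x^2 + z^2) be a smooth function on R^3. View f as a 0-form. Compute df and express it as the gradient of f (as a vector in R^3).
df = (2*x*y) dx + (x^2 + z^2) dy + (2*y*z) dz; grad f = (2*x*y, x^2 + z^2, 2*y*z)

For a 0-form f, d f = (∂f/∂x) dx + (∂f/∂y) dy + (∂f/∂z) dz. The components of the vector representation are exactly the entries of grad f in Cartesian coordinates:
  ∂f/∂x = 2*x*y
  ∂f/∂y = x^2 + z^2
  ∂f/∂z = 2*y*z.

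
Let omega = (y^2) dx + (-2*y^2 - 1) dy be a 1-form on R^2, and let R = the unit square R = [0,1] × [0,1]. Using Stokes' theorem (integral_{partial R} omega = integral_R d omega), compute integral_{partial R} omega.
integral_(partial R) omega = -1

Stokes: integral_partial_R omega = integral_R d omega with d omega = (∂Q/∂x - ∂P/∂y) dx ∧ dy.
  ∂Q/∂x = 0
  ∂P/∂y = 2*y
  integrand = ∂Q/∂x - ∂P/∂y = -2*y.
Integrating over R: integral_0^1 integral_0^1 (-2*y) dx dy = -1.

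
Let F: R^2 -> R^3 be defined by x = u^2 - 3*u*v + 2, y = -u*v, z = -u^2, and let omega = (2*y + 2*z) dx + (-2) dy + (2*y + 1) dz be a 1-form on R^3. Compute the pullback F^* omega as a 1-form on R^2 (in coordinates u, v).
F^* omega = (-4*u^3 + 6*u^2*v + 6*u*v^2 - 2*u + 2*v) du + (2*u*(3*u^2 + 3*u*v + 1)) dv

Using F^*(f dg) = (f ∘ F) d(g ∘ F), substitute each coordinate x_i by F_i(u, v) in f_i, and replace dx_i by d F_i = (∂F_i/∂u) du + (∂F_i/∂v) dv.
  For the x component: f_1(F) = 2*u*(-u - v); d F_1 = (2*u - 3*v) du + (-3*u) dv
  For the y component: f_2(F) = -2; d F_2 = (-v) du + (-u) dv
  For the z component: f_3(F) = -2*u*v + 1; d F_3 = (-2*u) du + (0) dv
Combining and collecting du, dv coefficients:
  coeff of du: -4*u^3 + 6*u^2*v + 6*u*v^2 - 2*u + 2*v
  coeff of dv: 2*u*(3*u^2 + 3*u*v + 1)
F^* omega = (-4*u^3 + 6*u^2*v + 6*u*v^2 - 2*u + 2*v) du + (2*u*(3*u^2 + 3*u*v + 1)) dv.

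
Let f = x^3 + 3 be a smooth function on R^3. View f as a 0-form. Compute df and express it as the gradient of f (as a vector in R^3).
df = (3*x^2) dx + (0) dy + (0) dz; grad f = (3*x^2, 0, 0)

For a 0-form f, d f = (∂f/∂x) dx + (∂f/∂y) dy + (∂f/∂z) dz. The components of the vector representation are exactly the entries of grad f in Cartesian coordinates:
  ∂f/∂x = 3*x^2
  ∂f/∂y = 0
  ∂f/∂z = 0.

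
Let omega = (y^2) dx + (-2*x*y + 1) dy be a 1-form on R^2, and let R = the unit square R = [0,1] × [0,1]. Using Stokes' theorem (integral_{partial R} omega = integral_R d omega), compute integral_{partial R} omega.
integral_(partial R) omega = -2

Stokes: integral_partial_R omega = integral_R d omega with d omega = (∂Q/∂x - ∂P/∂y) dx ∧ dy.
  ∂Q/∂x = -2*y
  ∂P/∂y = 2*y
  integrand = ∂Q/∂x - ∂P/∂y = -4*y.
Integrating over R: integral_0^1 integral_0^1 (-4*y) dx dy = -2.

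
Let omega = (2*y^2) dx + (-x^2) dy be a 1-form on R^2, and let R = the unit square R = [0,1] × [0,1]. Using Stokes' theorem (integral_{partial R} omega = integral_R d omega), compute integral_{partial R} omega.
integral_(partial R) omega = -3

Stokes: integral_partial_R omega = integral_R d omega with d omega = (∂Q/∂x - ∂P/∂y) dx ∧ dy.
  ∂Q/∂x = -2*x
  ∂P/∂y = 4*y
  integrand = ∂Q/∂x - ∂P/∂y = -2*x - 4*y.
Integrating over R: integral_0^1 integral_0^1 (-2*x - 4*y) dx dy = -3.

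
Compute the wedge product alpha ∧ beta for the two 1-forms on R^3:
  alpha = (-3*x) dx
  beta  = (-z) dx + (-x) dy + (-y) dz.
alpha ∧ beta = (3*x^2) dx ∧ dy + (3*x*y) dx ∧ dz

Distribute the wedge, using dx_i ∧ dx_j = -dx_j ∧ dx_i and dx_i ∧ dx_i = 0. For each pair (i, j) with i < j, the coefficient of dx_i ∧ dx_j in alpha ∧ beta is (alpha_i * beta_j - alpha_j * beta_i). Collecting: alpha ∧ beta = (3*x^2) dx ∧ dy + (3*x*y) dx ∧ dz.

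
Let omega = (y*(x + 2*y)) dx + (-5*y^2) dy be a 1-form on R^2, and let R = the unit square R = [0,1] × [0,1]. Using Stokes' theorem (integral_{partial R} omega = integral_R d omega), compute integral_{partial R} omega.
integral_(partial R) omega = -5/2

Stokes: integral_partial_R omega = integral_R d omega with d omega = (∂Q/∂x - ∂P/∂y) dx ∧ dy.
  ∂Q/∂x = 0
  ∂P/∂y = x + 4*y
  integrand = ∂Q/∂x - ∂P/∂y = -x - 4*y.
Integrating over R: integral_0^1 integral_0^1 (-x - 4*y) dx dy = -5/2.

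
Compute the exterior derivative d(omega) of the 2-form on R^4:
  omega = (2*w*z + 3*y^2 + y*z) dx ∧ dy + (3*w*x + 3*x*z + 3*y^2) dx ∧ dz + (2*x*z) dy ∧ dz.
d(omega) = (2*w - 5*y + 2*z) dx ∧ dy ∧ dz + (2*z) dx ∧ dy ∧ dw + (3*x) dx ∧ dz ∧ dw

For a 2-form omega = sum_{i<j} g_{ij} dx_i ∧ dx_j, the exterior derivative is
  d(omega) = sum_{i<j} d(g_{ij}) ∧ dx_i ∧ dx_j = sum_{i<j, k} (∂g_{ij}/∂x_k) dx_k ∧ dx_i ∧ dx_j.
Expand each term, using dx_k ∧ dx_i ∧ dx_j = sgn(permutation) dx_{(a)} ∧ dx_{(b)} ∧ dx_{(c)} with (a < b < c) sorted:
  d(2*w*z + 3*y^2 + y*z) includes (∂/∂z)(2*w*z + 3*y^2 + y*z) dz = (2*w + y) dz, which multiplied by dx ∧ dy gives (2*w + y) dx ∧ dy ∧ dz
  d(2*w*z + 3*y^2 + y*z) includes (∂/∂w)(2*w*z + 3*y^2 + y*z) dw = (2*z) dw, which multiplied by dx ∧ dy gives (2*z) dx ∧ dy ∧ dw
  d(3*w*x + 3*x*z + 3*y^2) includes (∂/∂y)(3*w*x + 3*x*z + 3*y^2) dy = (6*y) dy, which multiplied by dx ∧ dz gives (-6*y) dx ∧ dy ∧ dz
  d(3*w*x + 3*x*z + 3*y^2) includes (∂/∂w)(3*w*x + 3*x*z + 3*y^2) dw = (3*x) dw, which multiplied by dx ∧ dz gives (3*x) dx ∧ dz ∧ dw
  d(2*x*z) includes (∂/∂x)(2*x*z) dx = (2*z) dx, which multiplied by dy ∧ dz gives (2*z) dx ∧ dy ∧ dz
Collecting like 3-forms: d(omega) = (2*w - 5*y + 2*z) dx ∧ dy ∧ dz + (2*z) dx ∧ dy ∧ dw + (3*x) dx ∧ dz ∧ dw.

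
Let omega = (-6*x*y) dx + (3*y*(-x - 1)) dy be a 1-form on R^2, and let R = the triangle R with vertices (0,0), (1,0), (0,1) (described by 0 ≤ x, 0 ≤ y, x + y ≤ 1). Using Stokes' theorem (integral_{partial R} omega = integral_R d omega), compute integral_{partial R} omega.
integral_(partial R) omega = 1/2

Stokes: integral_partial_R omega = integral_R d omega with d omega = (∂Q/∂x - ∂P/∂y) dx ∧ dy.
  ∂Q/∂x = -3*y
  ∂P/∂y = -6*x
  integrand = ∂Q/∂x - ∂P/∂y = 6*x - 3*y.
Integrating over R: integral_0^1 integral_0^{1-x} (6*x - 3*y) dy dx = 1/2.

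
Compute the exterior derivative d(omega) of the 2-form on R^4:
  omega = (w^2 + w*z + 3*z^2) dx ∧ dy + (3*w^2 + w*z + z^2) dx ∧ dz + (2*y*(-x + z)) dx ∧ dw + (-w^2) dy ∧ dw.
d(omega) = (w + 6*z) dx ∧ dy ∧ dz + (2*w + 2*x - z) dx ∧ dy ∧ dw + (6*w - 2*y + z) dx ∧ dz ∧ dw

For a 2-form omega = sum_{i<j} g_{ij} dx_i ∧ dx_j, the exterior derivative is
  d(omega) = sum_{i<j} d(g_{ij}) ∧ dx_i ∧ dx_j = sum_{i<j, k} (∂g_{ij}/∂x_k) dx_k ∧ dx_i ∧ dx_j.
Expand each term, using dx_k ∧ dx_i ∧ dx_j = sgn(permutation) dx_{(a)} ∧ dx_{(b)} ∧ dx_{(c)} with (a < b < c) sorted:
  d(w^2 + w*z + 3*z^2) includes (∂/∂z)(w^2 + w*z + 3*z^2) dz = (w + 6*z) dz, which multiplied by dx ∧ dy gives (w + 6*z) dx ∧ dy ∧ dz
  d(w^2 + w*z + 3*z^2) includes (∂/∂w)(w^2 + w*z + 3*z^2) dw = (2*w + z) dw, which multiplied by dx ∧ dy gives (2*w + z) dx ∧ dy ∧ dw
  d(3*w^2 + w*z + z^2) includes (∂/∂w)(3*w^2 + w*z + z^2) dw = (6*w + z) dw, which multiplied by dx ∧ dz gives (6*w + z) dx ∧ dz ∧ dw
  d(2*y*(-x + z)) includes (∂/∂y)(2*y*(-x + z)) dy = (-2*x + 2*z) dy, which multiplied by dx ∧ dw gives (2*x - 2*z) dx ∧ dy ∧ dw
  d(2*y*(-x + z)) includes (∂/∂z)(2*y*(-x + z)) dz = (2*y) dz, which multiplied by dx ∧ dw gives (-2*y) dx ∧ dz ∧ dw
Collecting like 3-forms: d(omega) = (w + 6*z) dx ∧ dy ∧ dz + (2*w + 2*x - z) dx ∧ dy ∧ dw + (6*w - 2*y + z) dx ∧ dz ∧ dw.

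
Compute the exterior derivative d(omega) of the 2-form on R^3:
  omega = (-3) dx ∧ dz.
d(omega) = 0

For a 2-form omega = sum_{i<j} g_{ij} dx_i ∧ dx_j, the exterior derivative is
  d(omega) = sum_{i<j} d(g_{ij}) ∧ dx_i ∧ dx_j = sum_{i<j, k} (∂g_{ij}/∂x_k) dx_k ∧ dx_i ∧ dx_j.
Expand each term, using dx_k ∧ dx_i ∧ dx_j = sgn(permutation) dx_{(a)} ∧ dx_{(b)} ∧ dx_{(c)} with (a < b < c) sorted:

Collecting like 3-forms: d(omega) = 0.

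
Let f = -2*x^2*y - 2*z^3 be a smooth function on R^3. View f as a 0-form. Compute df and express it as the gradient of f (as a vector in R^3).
df = (-4*x*y) dx + (-2*x^2) dy + (-6*z^2) dz; grad f = (-4*x*y, -2*x^2, -6*z^2)

For a 0-form f, d f = (∂f/∂x) dx + (∂f/∂y) dy + (∂f/∂z) dz. The components of the vector representation are exactly the entries of grad f in Cartesian coordinates:
  ∂f/∂x = -4*x*y
  ∂f/∂y = -2*x^2
  ∂f/∂z = -6*z^2.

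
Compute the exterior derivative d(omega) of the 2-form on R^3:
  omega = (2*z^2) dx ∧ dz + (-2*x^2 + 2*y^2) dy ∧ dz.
d(omega) = (-4*x) dx ∧ dy ∧ dz

For a 2-form omega = sum_{i<j} g_{ij} dx_i ∧ dx_j, the exterior derivative is
  d(omega) = sum_{i<j} d(g_{ij}) ∧ dx_i ∧ dx_j = sum_{i<j, k} (∂g_{ij}/∂x_k) dx_k ∧ dx_i ∧ dx_j.
Expand each term, using dx_k ∧ dx_i ∧ dx_j = sgn(permutation) dx_{(a)} ∧ dx_{(b)} ∧ dx_{(c)} with (a < b < c) sorted:
  d(-2*x^2 + 2*y^2) includes (∂/∂x)(-2*x^2 + 2*y^2) dx = (-4*x) dx, which multiplied by dy ∧ dz gives (-4*x) dx ∧ dy ∧ dz
Collecting like 3-forms: d(omega) = (-4*x) dx ∧ dy ∧ dz.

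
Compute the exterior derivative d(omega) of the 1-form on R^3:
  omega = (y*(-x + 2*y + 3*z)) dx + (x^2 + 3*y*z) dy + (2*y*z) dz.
d(omega) = (3*x - 4*y - 3*z) dx ∧ dy + (-3*y) dx ∧ dz + (-3*y + 2*z) dy ∧ dz

For a 1-form omega = sum_i f_i dx_i, the exterior derivative is
  d(omega) = sum_{i < j} (∂f_j/∂x_i - ∂f_i/∂x_j) dx_i ∧ dx_j.
  coefficient of dx ∧ dy: ∂f_2/∂x - ∂f_1/∂y = ∂(x^2 + 3*y*z)/∂x - ∂(y*(-x + 2*y + 3*z))/∂y = 3*x - 4*y - 3*z
  coefficient of dx ∧ dz: ∂f_3/∂x - ∂f_1/∂z = ∂(2*y*z)/∂x - ∂(y*(-x + 2*y + 3*z))/∂z = -3*y
  coefficient of dy ∧ dz: ∂f_3/∂y - ∂f_2/∂z = ∂(2*y*z)/∂y - ∂(x^2 + 3*y*z)/∂z = -3*y + 2*z
Assembling: d(omega) = (3*x - 4*y - 3*z) dx ∧ dy + (-3*y) dx ∧ dz + (-3*y + 2*z) dy ∧ dz.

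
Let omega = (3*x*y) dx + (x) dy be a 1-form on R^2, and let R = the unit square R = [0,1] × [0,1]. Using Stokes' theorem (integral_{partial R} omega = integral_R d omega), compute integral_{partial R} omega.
integral_(partial R) omega = -1/2

Stokes: integral_partial_R omega = integral_R d omega with d omega = (∂Q/∂x - ∂P/∂y) dx ∧ dy.
  ∂Q/∂x = 1
  ∂P/∂y = 3*x
  integrand = ∂Q/∂x - ∂P/∂y = 1 - 3*x.
Integrating over R: integral_0^1 integral_0^1 (1 - 3*x) dx dy = -1/2.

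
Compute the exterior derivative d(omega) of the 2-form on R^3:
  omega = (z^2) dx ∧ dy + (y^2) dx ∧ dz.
d(omega) = (-2*y + 2*z) dx ∧ dy ∧ dz

For a 2-form omega = sum_{i<j} g_{ij} dx_i ∧ dx_j, the exterior derivative is
  d(omega) = sum_{i<j} d(g_{ij}) ∧ dx_i ∧ dx_j = sum_{i<j, k} (∂g_{ij}/∂x_k) dx_k ∧ dx_i ∧ dx_j.
Expand each term, using dx_k ∧ dx_i ∧ dx_j = sgn(permutation) dx_{(a)} ∧ dx_{(b)} ∧ dx_{(c)} with (a < b < c) sorted:
  d(z^2) includes (∂/∂z)(z^2) dz = (2*z) dz, which multiplied by dx ∧ dy gives (2*z) dx ∧ dy ∧ dz
  d(y^2) includes (∂/∂y)(y^2) dy = (2*y) dy, which multiplied by dx ∧ dz gives (-2*y) dx ∧ dy ∧ dz
Collecting like 3-forms: d(omega) = (-2*y + 2*z) dx ∧ dy ∧ dz.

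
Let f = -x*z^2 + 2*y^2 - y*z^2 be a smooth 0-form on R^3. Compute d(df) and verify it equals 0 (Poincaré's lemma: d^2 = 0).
d(df) = 0

Step 1: df = sum_i (∂f/∂x_i) dx_i = (-z^2) dx + (4*y - z^2) dy + (2*z*(-x - y)) dz.
Step 2: Apply d again. Using the 1-form formula, the coefficient of dx ∧ dy in d(df) is ∂^2 f/∂x ∂y - ∂^2 f/∂y ∂x = (0) - (0) = 0 (equality of mixed partials for smooth f).
Similarly for dx ∧ dz and dy ∧ dz — all coefficients vanish. So d(df) = 0.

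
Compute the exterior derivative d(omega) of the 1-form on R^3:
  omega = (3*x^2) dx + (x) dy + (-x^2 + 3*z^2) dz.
d(omega) = (1) dx ∧ dy + (-2*x) dx ∧ dz

For a 1-form omega = sum_i f_i dx_i, the exterior derivative is
  d(omega) = sum_{i < j} (∂f_j/∂x_i - ∂f_i/∂x_j) dx_i ∧ dx_j.
  coefficient of dx ∧ dy: ∂f_2/∂x - ∂f_1/∂y = ∂(x)/∂x - ∂(3*x^2)/∂y = 1
  coefficient of dx ∧ dz: ∂f_3/∂x - ∂f_1/∂z = ∂(-x^2 + 3*z^2)/∂x - ∂(3*x^2)/∂z = -2*x
Assembling: d(omega) = (1) dx ∧ dy + (-2*x) dx ∧ dz.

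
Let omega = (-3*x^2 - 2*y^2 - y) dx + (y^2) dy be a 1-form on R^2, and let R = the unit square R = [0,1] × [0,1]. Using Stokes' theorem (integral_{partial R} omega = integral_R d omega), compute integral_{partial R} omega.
integral_(partial R) omega = 3

Stokes: integral_partial_R omega = integral_R d omega with d omega = (∂Q/∂x - ∂P/∂y) dx ∧ dy.
  ∂Q/∂x = 0
  ∂P/∂y = -4*y - 1
  integrand = ∂Q/∂x - ∂P/∂y = 4*y + 1.
Integrating over R: integral_0^1 integral_0^1 (4*y + 1) dx dy = 3.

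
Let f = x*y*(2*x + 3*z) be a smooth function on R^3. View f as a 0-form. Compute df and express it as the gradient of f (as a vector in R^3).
df = (y*(4*x + 3*z)) dx + (x*(2*x + 3*z)) dy + (3*x*y) dz; grad f = (y*(4*x + 3*z), x*(2*x + 3*z), 3*x*y)

For a 0-form f, d f = (∂f/∂x) dx + (∂f/∂y) dy + (∂f/∂z) dz. The components of the vector representation are exactly the entries of grad f in Cartesian coordinates:
  ∂f/∂x = y*(4*x + 3*z)
  ∂f/∂y = x*(2*x + 3*z)
  ∂f/∂z = 3*x*y.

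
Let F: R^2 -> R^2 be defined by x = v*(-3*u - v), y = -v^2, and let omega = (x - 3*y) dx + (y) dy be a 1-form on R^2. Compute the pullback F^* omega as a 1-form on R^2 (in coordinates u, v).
F^* omega = (v^2*(9*u - 6*v)) du + (v*(9*u^2 - 2*v^2)) dv

Using F^*(f dg) = (f ∘ F) d(g ∘ F), substitute each coordinate x_i by F_i(u, v) in f_i, and replace dx_i by d F_i = (∂F_i/∂u) du + (∂F_i/∂v) dv.
  For the x component: f_1(F) = v*(-3*u + 2*v); d F_1 = (-3*v) du + (-3*u - 2*v) dv
  For the y component: f_2(F) = -v^2; d F_2 = (0) du + (-2*v) dv
Combining and collecting du, dv coefficients:
  coeff of du: v^2*(9*u - 6*v)
  coeff of dv: v*(9*u^2 - 2*v^2)
F^* omega = (v^2*(9*u - 6*v)) du + (v*(9*u^2 - 2*v^2)) dv.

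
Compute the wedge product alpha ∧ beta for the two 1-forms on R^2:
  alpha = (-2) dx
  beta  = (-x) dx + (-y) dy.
alpha ∧ beta = (2*y) dx ∧ dy

Distribute the wedge, using dx_i ∧ dx_j = -dx_j ∧ dx_i and dx_i ∧ dx_i = 0. For each pair (i, j) with i < j, the coefficient of dx_i ∧ dx_j in alpha ∧ beta is (alpha_i * beta_j - alpha_j * beta_i). Collecting: alpha ∧ beta = (2*y) dx ∧ dy.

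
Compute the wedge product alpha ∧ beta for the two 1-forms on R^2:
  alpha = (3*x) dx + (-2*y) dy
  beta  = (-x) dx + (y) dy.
alpha ∧ beta = (x*y) dx ∧ dy

Distribute the wedge, using dx_i ∧ dx_j = -dx_j ∧ dx_i and dx_i ∧ dx_i = 0. For each pair (i, j) with i < j, the coefficient of dx_i ∧ dx_j in alpha ∧ beta is (alpha_i * beta_j - alpha_j * beta_i). Collecting: alpha ∧ beta = (x*y) dx ∧ dy.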